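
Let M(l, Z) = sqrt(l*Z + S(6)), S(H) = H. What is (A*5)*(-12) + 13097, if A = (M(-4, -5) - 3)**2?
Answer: 10997 + 360*sqrt(26) ≈ 12833.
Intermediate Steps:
M(l, Z) = sqrt(6 + Z*l) (M(l, Z) = sqrt(l*Z + 6) = sqrt(Z*l + 6) = sqrt(6 + Z*l))
A = (-3 + sqrt(26))**2 (A = (sqrt(6 - 5*(-4)) - 3)**2 = (sqrt(6 + 20) - 3)**2 = (sqrt(26) - 3)**2 = (-3 + sqrt(26))**2 ≈ 4.4059)
(A*5)*(-12) + 13097 = ((3 - sqrt(26))**2*5)*(-12) + 13097 = (5*(3 - sqrt(26))**2)*(-12) + 13097 = -60*(3 - sqrt(26))**2 + 13097 = 13097 - 60*(3 - sqrt(26))**2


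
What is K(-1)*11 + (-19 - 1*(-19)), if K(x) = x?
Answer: -11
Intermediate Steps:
K(-1)*11 + (-19 - 1*(-19)) = -1*11 + (-19 - 1*(-19)) = -11 + (-19 + 19) = -11 + 0 = -11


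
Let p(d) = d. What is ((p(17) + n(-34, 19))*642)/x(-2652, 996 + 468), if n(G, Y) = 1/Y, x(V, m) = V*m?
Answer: -2889/1024556 ≈ -0.0028198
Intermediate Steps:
((p(17) + n(-34, 19))*642)/x(-2652, 996 + 468) = ((17 + 1/19)*642)/((-2652*(996 + 468))) = ((17 + 1/19)*642)/((-2652*1464)) = ((324/19)*642)/(-3882528) = (208008/19)*(-1/3882528) = -2889/1024556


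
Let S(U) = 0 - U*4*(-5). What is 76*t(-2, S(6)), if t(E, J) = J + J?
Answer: 18240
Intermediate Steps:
S(U) = 20*U (S(U) = 0 - 4*U*(-5) = 0 - (-20)*U = 0 + 20*U = 20*U)
t(E, J) = 2*J
76*t(-2, S(6)) = 76*(2*(20*6)) = 76*(2*120) = 76*240 = 18240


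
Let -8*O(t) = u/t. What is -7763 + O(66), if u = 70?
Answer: -2049467/264 ≈ -7763.1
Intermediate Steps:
O(t) = -35/(4*t)
-7763 + O(66) = -7763 - 35/4/66 = -7763 - 35/4*1/66 = -7763 - 35/264 = -2049467/264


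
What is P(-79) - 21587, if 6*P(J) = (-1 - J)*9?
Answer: -21470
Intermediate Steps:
P(J) = -3/2 - 3*J/2 (P(J) = ((-1 - J)*9)/6 = (-9 - 9*J)/6 = -3/2 - 3*J/2)
P(-79) - 21587 = (-3/2 - 3/2*(-79)) - 21587 = (-3/2 + 237/2) - 21587 = 117 - 21587 = -21470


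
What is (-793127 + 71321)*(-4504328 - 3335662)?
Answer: 5658951821940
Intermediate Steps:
(-793127 + 71321)*(-4504328 - 3335662) = -721806*(-7839990) = 5658951821940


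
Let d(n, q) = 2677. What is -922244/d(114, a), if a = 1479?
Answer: -922244/2677 ≈ -344.51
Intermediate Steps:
-922244/d(114, a) = -922244/2677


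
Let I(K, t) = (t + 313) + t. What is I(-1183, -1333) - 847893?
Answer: -850246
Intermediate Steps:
I(K, t) = 313 + 2*t (I(K, t) = (313 + t) + t = 313 + 2*t)
I(-1183, -1333) - 847893 = (313 + 2*(-1333)) - 847893 = (313 - 2666) - 847893 = -2353 - 847893 = -850246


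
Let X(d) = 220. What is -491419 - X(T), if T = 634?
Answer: -491639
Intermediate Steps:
-491419 - X(T) = -491419 - 1*220 = -491419 - 220 = -491639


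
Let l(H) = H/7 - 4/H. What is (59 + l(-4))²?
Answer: 173056/49 ≈ 3531.8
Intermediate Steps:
l(H) = -4/H + H/7 (l(H) = H*(⅐) - 4/H = H/7 - 4/H = -4/H + H/7)
(59 + l(-4))² = (59 + (-4/(-4) + (⅐)*(-4)))² = (59 + (-4*(-¼) - 4/7))² = (59 + (1 - 4/7))² = (59 + 3/7)² = (416/7)² = 173056/49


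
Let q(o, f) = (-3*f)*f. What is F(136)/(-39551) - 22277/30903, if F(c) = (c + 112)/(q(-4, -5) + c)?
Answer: -53753399191/74556917733 ≈ -0.72097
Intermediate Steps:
q(o, f) = -3*f²
F(c) = (112 + c)/(-75 + c) (F(c) = (c + 112)/(-3*(-5)² + c) = (112 + c)/(-3*25 + c) = (112 + c)/(-75 + c))
F(136)/(-39551) - 22277/30903 = ((112 + 136)/(-75 + 136))/(-39551) - 22277/30903 = (248/61)*(-1/39551) - 22277*1/30903 = ((1/61)*248)*(-1/39551) - 22277/30903 = (248/61)*(-1/39551) - 22277/30903 = -248/2412611 - 22277/30903 = -53753399191/74556917733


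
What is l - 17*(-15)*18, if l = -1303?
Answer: 3287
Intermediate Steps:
l - 17*(-15)*18 = -1303 - 17*(-15)*18 = -1303 - (-255)*18 = -1303 - 1*(-4590) = -1303 + 4590 = 3287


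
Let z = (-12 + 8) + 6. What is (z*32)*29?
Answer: 1856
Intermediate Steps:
z = 2 (z = -4 + 6 = 2)
(z*32)*29 = (2*32)*29 = 64*29 = 1856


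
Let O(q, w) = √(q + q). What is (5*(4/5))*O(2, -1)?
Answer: 8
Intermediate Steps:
O(q, w) = √2*√q (O(q, w) = √(2*q) = √2*√q)
(5*(4/5))*O(2, -1) = (5*(4/5))*(√2*√2) = (5*(4*(⅕)))*2 = (5*(⅘))*2 = 4*2 = 8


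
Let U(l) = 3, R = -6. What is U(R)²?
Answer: 9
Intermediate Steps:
U(R)² = 3² = 9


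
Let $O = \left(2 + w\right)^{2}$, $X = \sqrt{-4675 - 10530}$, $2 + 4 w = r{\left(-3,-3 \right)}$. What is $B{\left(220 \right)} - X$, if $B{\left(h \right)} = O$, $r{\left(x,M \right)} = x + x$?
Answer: $- i \sqrt{15205} \approx - 123.31 i$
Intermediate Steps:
$r{\left(x,M \right)} = 2 x$
$w = -2$ ($w = - \frac{1}{2} + \frac{2 \left(-3\right)}{4} = - \frac{1}{2} + \frac{1}{4} \left(-6\right) = - \frac{1}{2} - \frac{3}{2} = -2$)
$X = i \sqrt{15205}$ ($X = \sqrt{-15205} = i \sqrt{15205} \approx 123.31 i$)
$O = 0$ ($O = \left(2 - 2\right)^{2} = 0^{2} = 0$)
$B{\left(h \right)} = 0$
$B{\left(220 \right)} - X = 0 - i \sqrt{15205} = - i \sqrt{15205}$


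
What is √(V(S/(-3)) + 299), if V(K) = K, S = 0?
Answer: √299 ≈ 17.292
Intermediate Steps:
√(V(S/(-3)) + 299) = √(0/(-3) + 299) = √(0*(-⅓) + 299) = √(0 + 299) = √299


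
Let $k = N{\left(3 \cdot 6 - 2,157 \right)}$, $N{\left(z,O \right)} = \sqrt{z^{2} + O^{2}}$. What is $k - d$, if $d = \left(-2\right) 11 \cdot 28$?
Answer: $616 + \sqrt{24905} \approx 773.81$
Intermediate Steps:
$N{\left(z,O \right)} = \sqrt{O^{2} + z^{2}}$
$k = \sqrt{24905}$ ($k = \sqrt{157^{2} + \left(3 \cdot 6 - 2\right)^{2}} = \sqrt{24649 + \left(18 - 2\right)^{2}} = \sqrt{24649 + 16^{2}} = \sqrt{24649 + 256} = \sqrt{24905} \approx 157.81$)
$d = -616$ ($d = \left(-22\right) 28 = -616$)
$k - d = \sqrt{24905} - -616 = \sqrt{24905} + 616 = 616 + \sqrt{24905}$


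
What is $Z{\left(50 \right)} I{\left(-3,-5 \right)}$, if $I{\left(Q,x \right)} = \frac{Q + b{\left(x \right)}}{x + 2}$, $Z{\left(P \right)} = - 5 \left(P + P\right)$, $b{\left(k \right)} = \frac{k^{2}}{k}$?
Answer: $- \frac{4000}{3} \approx -1333.3$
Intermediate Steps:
$b{\left(k \right)} = k$
$Z{\left(P \right)} = - 10 P$ ($Z{\left(P \right)} = - 5 \cdot 2 P = - 10 P$)
$I{\left(Q,x \right)} = \frac{Q + x}{2 + x}$ ($I{\left(Q,x \right)} = \frac{Q + x}{x + 2} = \frac{Q + x}{2 + x}$)
$Z{\left(50 \right)} I{\left(-3,-5 \right)} = \left(-10\right) 50 \frac{-3 - 5}{2 - 5} = - 500 \frac{1}{-3} \left(-8\right) = - 500 \left(\left(- \frac{1}{3}\right) \left(-8\right)\right) = \left(-500\right) \frac{8}{3} = - \frac{4000}{3}$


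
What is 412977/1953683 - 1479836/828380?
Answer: -637257137182/404597980885 ≈ -1.5750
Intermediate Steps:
412977/1953683 - 1479836/828380 = 412977*(1/1953683) - 1479836*1/828380 = 412977/1953683 - 369959/207095 = -637257137182/404597980885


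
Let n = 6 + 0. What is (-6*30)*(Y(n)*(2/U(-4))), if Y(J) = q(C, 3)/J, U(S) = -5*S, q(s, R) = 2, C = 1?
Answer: -6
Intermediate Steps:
n = 6
Y(J) = 2/J
(-6*30)*(Y(n)*(2/U(-4))) = (-6*30)*((2/6)*(2/((-5*(-4))))) = -180*2*(⅙)*2/20 = -60*2*(1/20) = -60/10 = -180*1/30 = -6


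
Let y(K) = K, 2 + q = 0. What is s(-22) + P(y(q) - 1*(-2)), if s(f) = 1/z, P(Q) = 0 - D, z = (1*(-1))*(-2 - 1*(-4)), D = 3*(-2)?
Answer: 11/2 ≈ 5.5000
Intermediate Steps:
q = -2 (q = -2 + 0 = -2)
D = -6
z = -2 (z = -(-2 + 4) = -1*2 = -2)
P(Q) = 6 (P(Q) = 0 - 1*(-6) = 0 + 6 = 6)
s(f) = -1/2 (s(f) = 1/(-2) = -1/2)
s(-22) + P(y(q) - 1*(-2)) = -1/2 + 6 = 11/2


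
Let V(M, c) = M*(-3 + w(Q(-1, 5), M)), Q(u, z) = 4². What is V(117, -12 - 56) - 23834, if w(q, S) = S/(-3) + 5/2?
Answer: -56911/2 ≈ -28456.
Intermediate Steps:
Q(u, z) = 16
w(q, S) = 5/2 - S/3 (w(q, S) = S*(-⅓) + 5*(½) = -S/3 + 5/2 = 5/2 - S/3)
V(M, c) = M*(-½ - M/3) (V(M, c) = M*(-3 + (5/2 - M/3)) = M*(-½ - M/3))
V(117, -12 - 56) - 23834 = -⅙*117*(3 + 2*117) - 23834 = -⅙*117*(3 + 234) - 23834 = -⅙*117*237 - 23834 = -9243/2 - 23834 = -56911/2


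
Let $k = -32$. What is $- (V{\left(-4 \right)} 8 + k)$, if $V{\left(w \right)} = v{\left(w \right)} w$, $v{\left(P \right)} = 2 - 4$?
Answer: $-32$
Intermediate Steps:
$v{\left(P \right)} = -2$
$V{\left(w \right)} = - 2 w$
$- (V{\left(-4 \right)} 8 + k) = - (\left(-2\right) \left(-4\right) 8 - 32) = - (8 \cdot 8 - 32) = - (64 - 32) = \left(-1\right) 32 = -32$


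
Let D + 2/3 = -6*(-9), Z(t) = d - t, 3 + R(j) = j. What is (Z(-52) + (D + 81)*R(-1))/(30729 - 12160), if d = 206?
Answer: -838/55707 ≈ -0.015043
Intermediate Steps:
R(j) = -3 + j
Z(t) = 206 - t
D = 160/3 (D = -2/3 - 6*(-9) = -2/3 + 54 = 160/3 ≈ 53.333)
(Z(-52) + (D + 81)*R(-1))/(30729 - 12160) = ((206 - 1*(-52)) + (160/3 + 81)*(-3 - 1))/(30729 - 12160) = ((206 + 52) + (403/3)*(-4))/18569 = (258 - 1612/3)*(1/18569) = -838/3*1/18569 = -838/55707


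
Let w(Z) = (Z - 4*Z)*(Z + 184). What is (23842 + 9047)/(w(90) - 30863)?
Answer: -32889/104843 ≈ -0.31370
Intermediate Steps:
w(Z) = -3*Z*(184 + Z) (w(Z) = (-3*Z)*(184 + Z) = -3*Z*(184 + Z))
(23842 + 9047)/(w(90) - 30863) = (23842 + 9047)/(-3*90*(184 + 90) - 30863) = 32889/(-3*90*274 - 30863) = 32889/(-73980 - 30863) = 32889/(-104843) = 32889*(-1/104843) = -32889/104843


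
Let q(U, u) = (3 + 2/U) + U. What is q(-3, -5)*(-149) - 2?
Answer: 292/3 ≈ 97.333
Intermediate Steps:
q(U, u) = 3 + U + 2/U
q(-3, -5)*(-149) - 2 = (3 - 3 + 2/(-3))*(-149) - 2 = (3 - 3 + 2*(-1/3))*(-149) - 2 = (3 - 3 - 2/3)*(-149) - 2 = -2/3*(-149) - 2 = 298/3 - 2 = 292/3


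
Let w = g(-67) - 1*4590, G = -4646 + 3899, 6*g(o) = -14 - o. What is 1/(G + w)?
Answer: -6/31969 ≈ -0.00018768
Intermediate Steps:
g(o) = -7/3 - o/6 (g(o) = (-14 - o)/6 = -7/3 - o/6)
G = -747
w = -27487/6 (w = (-7/3 - ⅙*(-67)) - 1*4590 = (-7/3 + 67/6) - 4590 = 53/6 - 4590 = -27487/6 ≈ -4581.2)
1/(G + w) = 1/(-747 - 27487/6) = 1/(-31969/6) = -6/31969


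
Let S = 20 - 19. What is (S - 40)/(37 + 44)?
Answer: -13/27 ≈ -0.48148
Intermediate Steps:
S = 1
(S - 40)/(37 + 44) = (1 - 40)/(37 + 44) = -39/81 = -39*1/81 = -13/27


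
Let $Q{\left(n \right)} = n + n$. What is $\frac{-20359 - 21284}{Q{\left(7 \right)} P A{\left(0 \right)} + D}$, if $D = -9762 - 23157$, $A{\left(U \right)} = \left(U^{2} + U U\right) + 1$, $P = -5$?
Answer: $\frac{41643}{32989} \approx 1.2623$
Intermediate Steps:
$Q{\left(n \right)} = 2 n$
$A{\left(U \right)} = 1 + 2 U^{2}$ ($A{\left(U \right)} = \left(U^{2} + U^{2}\right) + 1 = 2 U^{2} + 1 = 1 + 2 U^{2}$)
$D = -32919$ ($D = -9762 - 23157 = -32919$)
$\frac{-20359 - 21284}{Q{\left(7 \right)} P A{\left(0 \right)} + D} = \frac{-20359 - 21284}{2 \cdot 7 \left(-5\right) \left(1 + 2 \cdot 0^{2}\right) - 32919} = - \frac{41643}{14 \left(-5\right) \left(1 + 2 \cdot 0\right) - 32919} = - \frac{41643}{- 70 \left(1 + 0\right) - 32919} = - \frac{41643}{\left(-70\right) 1 - 32919} = - \frac{41643}{-70 - 32919} = - \frac{41643}{-32989} = \left(-41643\right) \left(- \frac{1}{32989}\right) = \frac{41643}{32989}$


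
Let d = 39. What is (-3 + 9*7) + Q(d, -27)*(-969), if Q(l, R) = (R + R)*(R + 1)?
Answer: -1360416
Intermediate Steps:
Q(l, R) = 2*R*(1 + R) (Q(l, R) = (2*R)*(1 + R) = 2*R*(1 + R))
(-3 + 9*7) + Q(d, -27)*(-969) = (-3 + 9*7) + (2*(-27)*(1 - 27))*(-969) = (-3 + 63) + (2*(-27)*(-26))*(-969) = 60 + 1404*(-969) = 60 - 1360476 = -1360416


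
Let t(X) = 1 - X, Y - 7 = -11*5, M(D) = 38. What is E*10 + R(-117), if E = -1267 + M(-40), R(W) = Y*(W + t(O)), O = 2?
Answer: -6626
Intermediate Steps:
Y = -48 (Y = 7 - 11*5 = 7 - 55 = -48)
R(W) = 48 - 48*W (R(W) = -48*(W + (1 - 1*2)) = -48*(W + (1 - 2)) = -48*(W - 1) = -48*(-1 + W) = 48 - 48*W)
E = -1229 (E = -1267 + 38 = -1229)
E*10 + R(-117) = -1229*10 + (48 - 48*(-117)) = -12290 + (48 + 5616) = -12290 + 5664 = -6626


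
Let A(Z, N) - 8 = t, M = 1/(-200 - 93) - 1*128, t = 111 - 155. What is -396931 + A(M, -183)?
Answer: -396967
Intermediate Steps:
t = -44
M = -37505/293 (M = 1/(-293) - 128 = -1/293 - 128 = -37505/293 ≈ -128.00)
A(Z, N) = -36 (A(Z, N) = 8 - 44 = -36)
-396931 + A(M, -183) = -396931 - 36 = -396967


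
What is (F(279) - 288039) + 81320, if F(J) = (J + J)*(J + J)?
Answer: 104645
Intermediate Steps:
F(J) = 4*J**2 (F(J) = (2*J)*(2*J) = 4*J**2)
(F(279) - 288039) + 81320 = (4*279**2 - 288039) + 81320 = (4*77841 - 288039) + 81320 = (311364 - 288039) + 81320 = 23325 + 81320 = 104645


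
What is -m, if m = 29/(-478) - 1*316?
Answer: 151077/478 ≈ 316.06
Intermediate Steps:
m = -151077/478 (m = 29*(-1/478) - 316 = -29/478 - 316 = -151077/478 ≈ -316.06)
-m = -1*(-151077/478) = 151077/478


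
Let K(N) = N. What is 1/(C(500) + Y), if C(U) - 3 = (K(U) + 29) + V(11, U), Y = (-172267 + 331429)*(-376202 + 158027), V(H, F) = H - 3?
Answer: -1/34725168810 ≈ -2.8798e-11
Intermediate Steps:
V(H, F) = -3 + H
Y = -34725169350 (Y = 159162*(-218175) = -34725169350)
C(U) = 40 + U (C(U) = 3 + ((U + 29) + (-3 + 11)) = 3 + ((29 + U) + 8) = 3 + (37 + U) = 40 + U)
1/(C(500) + Y) = 1/((40 + 500) - 34725169350) = 1/(540 - 34725169350) = 1/(-34725168810) = -1/34725168810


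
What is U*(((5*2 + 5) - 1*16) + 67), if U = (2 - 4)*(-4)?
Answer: 528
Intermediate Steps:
U = 8 (U = -2*(-4) = 8)
U*(((5*2 + 5) - 1*16) + 67) = 8*(((5*2 + 5) - 1*16) + 67) = 8*(((10 + 5) - 16) + 67) = 8*((15 - 16) + 67) = 8*(-1 + 67) = 8*66 = 528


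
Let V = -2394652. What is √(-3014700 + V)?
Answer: 26*I*√8002 ≈ 2325.8*I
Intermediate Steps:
√(-3014700 + V) = √(-3014700 - 2394652) = √(-5409352) = 26*I*√8002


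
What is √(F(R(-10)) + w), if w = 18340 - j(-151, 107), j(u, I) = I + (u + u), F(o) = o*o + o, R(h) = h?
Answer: 5*√745 ≈ 136.47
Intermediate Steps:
F(o) = o + o² (F(o) = o² + o = o + o²)
j(u, I) = I + 2*u
w = 18535 (w = 18340 - (107 + 2*(-151)) = 18340 - (107 - 302) = 18340 - 1*(-195) = 18340 + 195 = 18535)
√(F(R(-10)) + w) = √(-10*(1 - 10) + 18535) = √(-10*(-9) + 18535) = √(90 + 18535) = √18625 = 5*√745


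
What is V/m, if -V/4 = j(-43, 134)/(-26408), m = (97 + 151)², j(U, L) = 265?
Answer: 265/406049408 ≈ 6.5263e-7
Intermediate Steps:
m = 61504 (m = 248² = 61504)
V = 265/6602 (V = -1060/(-26408) = -1060*(-1)/26408 = -4*(-265/26408) = 265/6602 ≈ 0.040139)
V/m = (265/6602)/61504 = (265/6602)*(1/61504) = 265/406049408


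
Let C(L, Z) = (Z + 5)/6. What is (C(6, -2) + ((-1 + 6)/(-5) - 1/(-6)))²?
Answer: ⅑ ≈ 0.11111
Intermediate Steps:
C(L, Z) = ⅚ + Z/6 (C(L, Z) = (5 + Z)*(⅙) = ⅚ + Z/6)
(C(6, -2) + ((-1 + 6)/(-5) - 1/(-6)))² = ((⅚ + (⅙)*(-2)) + ((-1 + 6)/(-5) - 1/(-6)))² = ((⅚ - ⅓) + (5*(-⅕) - 1*(-⅙)))² = (½ + (-1 + ⅙))² = (½ - ⅚)² = (-⅓)² = ⅑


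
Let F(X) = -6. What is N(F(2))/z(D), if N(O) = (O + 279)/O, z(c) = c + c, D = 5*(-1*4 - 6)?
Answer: 91/200 ≈ 0.45500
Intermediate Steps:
D = -50 (D = 5*(-4 - 6) = 5*(-10) = -50)
z(c) = 2*c
N(O) = (279 + O)/O
N(F(2))/z(D) = ((279 - 6)/(-6))/((2*(-50))) = -1/6*273/(-100) = -91/2*(-1/100) = 91/200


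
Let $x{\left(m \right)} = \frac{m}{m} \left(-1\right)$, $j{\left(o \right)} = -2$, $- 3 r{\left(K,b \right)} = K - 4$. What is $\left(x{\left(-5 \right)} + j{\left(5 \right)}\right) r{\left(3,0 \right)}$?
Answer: $-1$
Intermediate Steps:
$r{\left(K,b \right)} = \frac{4}{3} - \frac{K}{3}$ ($r{\left(K,b \right)} = - \frac{K - 4}{3} = - \frac{-4 + K}{3} = \frac{4}{3} - \frac{K}{3}$)
$x{\left(m \right)} = -1$ ($x{\left(m \right)} = 1 \left(-1\right) = -1$)
$\left(x{\left(-5 \right)} + j{\left(5 \right)}\right) r{\left(3,0 \right)} = \left(-1 - 2\right) \left(\frac{4}{3} - 1\right) = - 3 \left(\frac{4}{3} - 1\right) = \left(-3\right) \frac{1}{3} = -1$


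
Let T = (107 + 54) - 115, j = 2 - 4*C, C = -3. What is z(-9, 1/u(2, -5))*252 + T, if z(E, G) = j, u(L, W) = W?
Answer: 3574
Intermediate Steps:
j = 14 (j = 2 - 4*(-3) = 2 + 12 = 14)
z(E, G) = 14
T = 46 (T = 161 - 115 = 46)
z(-9, 1/u(2, -5))*252 + T = 14*252 + 46 = 3528 + 46 = 3574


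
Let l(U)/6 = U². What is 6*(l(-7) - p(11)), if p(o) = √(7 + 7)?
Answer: 1764 - 6*√14 ≈ 1741.6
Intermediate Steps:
p(o) = √14
l(U) = 6*U²
6*(l(-7) - p(11)) = 6*(6*(-7)² - √14) = 6*(6*49 - √14) = 6*(294 - √14) = 1764 - 6*√14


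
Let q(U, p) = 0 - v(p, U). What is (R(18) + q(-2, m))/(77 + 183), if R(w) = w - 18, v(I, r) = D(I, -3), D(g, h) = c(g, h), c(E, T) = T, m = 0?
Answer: 3/260 ≈ 0.011538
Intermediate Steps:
D(g, h) = h
v(I, r) = -3
R(w) = -18 + w
q(U, p) = 3 (q(U, p) = 0 - 1*(-3) = 0 + 3 = 3)
(R(18) + q(-2, m))/(77 + 183) = ((-18 + 18) + 3)/(77 + 183) = (0 + 3)/260 = 3*(1/260) = 3/260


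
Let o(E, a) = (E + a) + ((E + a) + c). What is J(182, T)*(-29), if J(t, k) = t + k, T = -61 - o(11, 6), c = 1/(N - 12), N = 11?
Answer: -2552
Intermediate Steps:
c = -1 (c = 1/(11 - 12) = 1/(-1) = -1)
o(E, a) = -1 + 2*E + 2*a (o(E, a) = (E + a) + ((E + a) - 1) = (E + a) + (-1 + E + a) = -1 + 2*E + 2*a)
T = -94 (T = -61 - (-1 + 2*11 + 2*6) = -61 - (-1 + 22 + 12) = -61 - 1*33 = -61 - 33 = -94)
J(t, k) = k + t
J(182, T)*(-29) = (-94 + 182)*(-29) = 88*(-29) = -2552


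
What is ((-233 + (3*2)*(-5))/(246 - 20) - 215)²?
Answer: 2386615609/51076 ≈ 46727.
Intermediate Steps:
((-233 + (3*2)*(-5))/(246 - 20) - 215)² = ((-233 + 6*(-5))/226 - 215)² = ((-233 - 30)*(1/226) - 215)² = (-263*1/226 - 215)² = (-263/226 - 215)² = (-48853/226)² = 2386615609/51076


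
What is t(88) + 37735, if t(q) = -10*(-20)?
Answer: 37935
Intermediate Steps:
t(q) = 200
t(88) + 37735 = 200 + 37735 = 37935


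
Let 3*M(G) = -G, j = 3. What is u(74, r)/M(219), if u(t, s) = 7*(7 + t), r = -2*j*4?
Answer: -567/73 ≈ -7.7671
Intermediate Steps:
M(G) = -G/3 (M(G) = (-G)/3 = -G/3)
r = -24 (r = -2*3*4 = -6*4 = -24)
u(t, s) = 49 + 7*t
u(74, r)/M(219) = (49 + 7*74)/((-⅓*219)) = (49 + 518)/(-73) = 567*(-1/73) = -567/73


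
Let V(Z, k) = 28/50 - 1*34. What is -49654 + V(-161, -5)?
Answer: -1242186/25 ≈ -49687.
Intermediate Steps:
V(Z, k) = -836/25 (V(Z, k) = 28*(1/50) - 34 = 14/25 - 34 = -836/25)
-49654 + V(-161, -5) = -49654 - 836/25 = -1242186/25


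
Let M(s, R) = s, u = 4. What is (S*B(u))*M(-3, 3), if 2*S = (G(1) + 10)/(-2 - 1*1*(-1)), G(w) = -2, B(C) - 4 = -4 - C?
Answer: -48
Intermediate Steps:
B(C) = -C (B(C) = 4 + (-4 - C) = -C)
S = -4 (S = ((-2 + 10)/(-2 - 1*1*(-1)))/2 = (8/(-2 - 1*(-1)))/2 = (8/(-2 + 1))/2 = (8/(-1))/2 = (8*(-1))/2 = (1/2)*(-8) = -4)
(S*B(u))*M(-3, 3) = -(-4)*4*(-3) = -4*(-4)*(-3) = 16*(-3) = -48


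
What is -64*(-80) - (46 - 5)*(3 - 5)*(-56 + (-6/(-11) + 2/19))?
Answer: 121504/209 ≈ 581.36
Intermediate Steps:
-64*(-80) - (46 - 5)*(3 - 5)*(-56 + (-6/(-11) + 2/19)) = 5120 - 41*(-2*(-56 + (-6*(-1/11) + 2*(1/19)))) = 5120 - 41*(-2*(-56 + (6/11 + 2/19))) = 5120 - 41*(-2*(-56 + 136/209)) = 5120 - 41*(-2*(-11568/209)) = 5120 - 41*23136/209 = 5120 - 1*948576/209 = 5120 - 948576/209 = 121504/209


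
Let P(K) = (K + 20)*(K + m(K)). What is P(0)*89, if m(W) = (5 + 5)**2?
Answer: 178000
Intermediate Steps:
m(W) = 100 (m(W) = 10**2 = 100)
P(K) = (20 + K)*(100 + K) (P(K) = (K + 20)*(K + 100) = (20 + K)*(100 + K))
P(0)*89 = (2000 + 0**2 + 120*0)*89 = (2000 + 0 + 0)*89 = 2000*89 = 178000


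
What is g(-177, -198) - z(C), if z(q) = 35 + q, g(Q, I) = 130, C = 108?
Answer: -13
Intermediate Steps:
g(-177, -198) - z(C) = 130 - (35 + 108) = 130 - 1*143 = 130 - 143 = -13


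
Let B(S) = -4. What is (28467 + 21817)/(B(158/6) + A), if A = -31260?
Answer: -12571/7816 ≈ -1.6084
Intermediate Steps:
(28467 + 21817)/(B(158/6) + A) = (28467 + 21817)/(-4 - 31260) = 50284/(-31264) = 50284*(-1/31264) = -12571/7816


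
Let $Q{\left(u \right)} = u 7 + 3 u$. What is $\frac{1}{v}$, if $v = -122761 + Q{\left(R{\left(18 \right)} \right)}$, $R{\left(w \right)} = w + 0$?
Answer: $- \frac{1}{122581} \approx -8.1579 \cdot 10^{-6}$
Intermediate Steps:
$R{\left(w \right)} = w$
$Q{\left(u \right)} = 10 u$ ($Q{\left(u \right)} = 7 u + 3 u = 10 u$)
$v = -122581$ ($v = -122761 + 10 \cdot 18 = -122761 + 180 = -122581$)
$\frac{1}{v} = \frac{1}{-122581} = - \frac{1}{122581}$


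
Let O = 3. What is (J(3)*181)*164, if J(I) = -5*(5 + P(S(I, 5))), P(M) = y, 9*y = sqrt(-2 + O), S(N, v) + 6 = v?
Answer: -6827320/9 ≈ -7.5859e+5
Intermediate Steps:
S(N, v) = -6 + v
y = 1/9 (y = sqrt(-2 + 3)/9 = sqrt(1)/9 = (1/9)*1 = 1/9 ≈ 0.11111)
P(M) = 1/9
J(I) = -230/9 (J(I) = -5*(5 + 1/9) = -5*46/9 = -230/9)
(J(3)*181)*164 = -230/9*181*164 = -41630/9*164 = -6827320/9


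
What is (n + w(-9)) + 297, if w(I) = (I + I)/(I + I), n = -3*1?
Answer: 295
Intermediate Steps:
n = -3
w(I) = 1 (w(I) = (2*I)/((2*I)) = (2*I)*(1/(2*I)) = 1)
(n + w(-9)) + 297 = (-3 + 1) + 297 = -2 + 297 = 295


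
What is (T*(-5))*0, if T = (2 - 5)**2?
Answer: 0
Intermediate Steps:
T = 9 (T = (-3)**2 = 9)
(T*(-5))*0 = (9*(-5))*0 = -45*0 = 0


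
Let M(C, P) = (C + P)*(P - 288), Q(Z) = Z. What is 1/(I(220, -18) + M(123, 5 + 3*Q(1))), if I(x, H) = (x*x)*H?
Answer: -1/907880 ≈ -1.1015e-6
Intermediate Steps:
I(x, H) = H*x² (I(x, H) = x²*H = H*x²)
M(C, P) = (-288 + P)*(C + P) (M(C, P) = (C + P)*(-288 + P) = (-288 + P)*(C + P))
1/(I(220, -18) + M(123, 5 + 3*Q(1))) = 1/(-18*220² + ((5 + 3*1)² - 288*123 - 288*(5 + 3*1) + 123*(5 + 3*1))) = 1/(-18*48400 + ((5 + 3)² - 35424 - 288*(5 + 3) + 123*(5 + 3))) = 1/(-871200 + (8² - 35424 - 288*8 + 123*8)) = 1/(-871200 + (64 - 35424 - 2304 + 984)) = 1/(-871200 - 36680) = 1/(-907880) = -1/907880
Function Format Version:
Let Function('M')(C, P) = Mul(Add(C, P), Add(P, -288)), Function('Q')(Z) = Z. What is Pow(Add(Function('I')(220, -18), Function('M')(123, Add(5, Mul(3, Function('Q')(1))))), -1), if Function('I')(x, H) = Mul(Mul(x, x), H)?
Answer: Rational(-1, 907880) ≈ -1.1015e-6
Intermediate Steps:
Function('I')(x, H) = Mul(H, Pow(x, 2)) (Function('I')(x, H) = Mul(Pow(x, 2), H) = Mul(H, Pow(x, 2)))
Function('M')(C, P) = Mul(Add(-288, P), Add(C, P)) (Function('M')(C, P) = Mul(Add(C, P), Add(-288, P)) = Mul(Add(-288, P), Add(C, P)))
Pow(Add(Function('I')(220, -18), Function('M')(123, Add(5, Mul(3, Function('Q')(1))))), -1) = Pow(Add(Mul(-18, Pow(220, 2)), Add(Pow(Add(5, Mul(3, 1)), 2), Mul(-288, 123), Mul(-288, Add(5, Mul(3, 1))), Mul(123, Add(5, Mul(3, 1))))), -1) = Pow(Add(Mul(-18, 48400), Add(Pow(Add(5, 3), 2), -35424, Mul(-288, Add(5, 3)), Mul(123, Add(5, 3)))), -1) = Pow(Add(-871200, Add(Pow(8, 2), -35424, Mul(-288, 8), Mul(123, 8))), -1) = Pow(Add(-871200, Add(64, -35424, -2304, 984)), -1) = Pow(Add(-871200, -36680), -1) = Pow(-907880, -1) = Rational(-1, 907880)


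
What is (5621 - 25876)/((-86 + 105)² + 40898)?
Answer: -20255/41259 ≈ -0.49092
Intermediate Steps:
(5621 - 25876)/((-86 + 105)² + 40898) = -20255/(19² + 40898) = -20255/(361 + 40898) = -20255/41259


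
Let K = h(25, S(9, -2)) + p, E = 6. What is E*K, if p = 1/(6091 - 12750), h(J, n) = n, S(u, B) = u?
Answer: 359580/6659 ≈ 53.999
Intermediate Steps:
p = -1/6659 (p = 1/(-6659) = -1/6659 ≈ -0.00015017)
K = 59930/6659 (K = 9 - 1/6659 = 59930/6659 ≈ 8.9998)
E*K = 6*(59930/6659) = 359580/6659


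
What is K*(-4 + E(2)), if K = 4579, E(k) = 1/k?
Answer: -32053/2 ≈ -16027.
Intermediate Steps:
K*(-4 + E(2)) = 4579*(-4 + 1/2) = 4579*(-4 + ½) = 4579*(-7/2) = -32053/2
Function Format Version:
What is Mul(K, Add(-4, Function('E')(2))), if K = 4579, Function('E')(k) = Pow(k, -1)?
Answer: Rational(-32053, 2) ≈ -16027.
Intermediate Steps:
Mul(K, Add(-4, Function('E')(2))) = Mul(4579, Add(-4, Pow(2, -1))) = Mul(4579, Add(-4, Rational(1, 2))) = Mul(4579, Rational(-7, 2)) = Rational(-32053, 2)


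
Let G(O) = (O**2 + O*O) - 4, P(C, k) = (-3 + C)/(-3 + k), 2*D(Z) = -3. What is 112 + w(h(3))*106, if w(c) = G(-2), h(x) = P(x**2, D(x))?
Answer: 536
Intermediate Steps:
D(Z) = -3/2 (D(Z) = (1/2)*(-3) = -3/2)
P(C, k) = (-3 + C)/(-3 + k)
h(x) = 2/3 - 2*x**2/9 (h(x) = (-3 + x**2)/(-3 - 3/2) = (-3 + x**2)/(-9/2) = -2*(-3 + x**2)/9 = 2/3 - 2*x**2/9)
G(O) = -4 + 2*O**2 (G(O) = (O**2 + O**2) - 4 = 2*O**2 - 4 = -4 + 2*O**2)
w(c) = 4 (w(c) = -4 + 2*(-2)**2 = -4 + 2*4 = -4 + 8 = 4)
112 + w(h(3))*106 = 112 + 4*106 = 112 + 424 = 536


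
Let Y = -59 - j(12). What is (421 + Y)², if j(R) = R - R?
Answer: 131044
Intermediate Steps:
j(R) = 0
Y = -59 (Y = -59 - 1*0 = -59 + 0 = -59)
(421 + Y)² = (421 - 59)² = 362² = 131044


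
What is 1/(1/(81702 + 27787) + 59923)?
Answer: 109489/6560909348 ≈ 1.6688e-5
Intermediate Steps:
1/(1/(81702 + 27787) + 59923) = 1/(1/109489 + 59923) = 1/(6560909348/109489) = 109489/6560909348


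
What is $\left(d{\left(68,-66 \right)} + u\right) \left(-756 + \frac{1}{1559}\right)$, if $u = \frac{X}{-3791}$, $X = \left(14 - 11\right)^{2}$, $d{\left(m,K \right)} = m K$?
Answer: $\frac{20052771478251}{5910169} \approx 3.3929 \cdot 10^{6}$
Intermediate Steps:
$d{\left(m,K \right)} = K m$
$X = 9$ ($X = 3^{2} = 9$)
$u = - \frac{9}{3791}$ ($u = \frac{9}{-3791} = 9 \left(- \frac{1}{3791}\right) = - \frac{9}{3791} \approx -0.002374$)
$\left(d{\left(68,-66 \right)} + u\right) \left(-756 + \frac{1}{1559}\right) = \left(\left(-66\right) 68 - \frac{9}{3791}\right) \left(-756 + \frac{1}{1559}\right) = \left(-4488 - \frac{9}{3791}\right) \left(-756 + \frac{1}{1559}\right) = \left(- \frac{17014017}{3791}\right) \left(- \frac{1178603}{1559}\right) = \frac{20052771478251}{5910169}$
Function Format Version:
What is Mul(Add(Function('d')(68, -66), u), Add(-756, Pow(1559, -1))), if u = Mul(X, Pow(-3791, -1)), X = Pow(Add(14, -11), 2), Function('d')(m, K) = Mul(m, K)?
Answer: Rational(20052771478251, 5910169) ≈ 3.3929e+6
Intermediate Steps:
Function('d')(m, K) = Mul(K, m)
X = 9 (X = Pow(3, 2) = 9)
u = Rational(-9, 3791) (u = Mul(9, Pow(-3791, -1)) = Mul(9, Rational(-1, 3791)) = Rational(-9, 3791) ≈ -0.0023740)
Mul(Add(Function('d')(68, -66), u), Add(-756, Pow(1559, -1))) = Mul(Add(Mul(-66, 68), Rational(-9, 3791)), Add(-756, Pow(1559, -1))) = Mul(Add(-4488, Rational(-9, 3791)), Add(-756, Rational(1, 1559))) = Mul(Rational(-17014017, 3791), Rational(-1178603, 1559)) = Rational(20052771478251, 5910169)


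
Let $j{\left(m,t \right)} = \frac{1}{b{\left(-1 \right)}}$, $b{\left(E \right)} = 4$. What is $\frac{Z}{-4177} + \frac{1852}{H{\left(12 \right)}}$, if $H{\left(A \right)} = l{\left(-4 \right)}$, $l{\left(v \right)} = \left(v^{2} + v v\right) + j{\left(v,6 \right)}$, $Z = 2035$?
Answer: $\frac{30680701}{538833} \approx 56.939$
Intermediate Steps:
$j{\left(m,t \right)} = \frac{1}{4}$
$l{\left(v \right)} = \frac{1}{4} + 2 v^{2}$ ($l{\left(v \right)} = \left(v^{2} + v v\right) + \frac{1}{4} = \left(v^{2} + v^{2}\right) + \frac{1}{4} = 2 v^{2} + \frac{1}{4} = \frac{1}{4} + 2 v^{2}$)
$H{\left(A \right)} = \frac{129}{4}$ ($H{\left(A \right)} = \frac{1}{4} + 2 \left(-4\right)^{2} = \frac{1}{4} + 2 \cdot 16 = \frac{1}{4} + 32 = \frac{129}{4}$)
$\frac{Z}{-4177} + \frac{1852}{H{\left(12 \right)}} = \frac{2035}{-4177} + \frac{1852}{\frac{129}{4}} = 2035 \left(- \frac{1}{4177}\right) + 1852 \cdot \frac{4}{129} = - \frac{2035}{4177} + \frac{7408}{129} = \frac{30680701}{538833}$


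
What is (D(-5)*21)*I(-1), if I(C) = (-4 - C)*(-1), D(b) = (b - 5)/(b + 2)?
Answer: 210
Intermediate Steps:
D(b) = (-5 + b)/(2 + b)
I(C) = 4 + C
(D(-5)*21)*I(-1) = (((-5 - 5)/(2 - 5))*21)*(4 - 1) = ((-10/(-3))*21)*3 = (-1/3*(-10)*21)*3 = ((10/3)*21)*3 = 70*3 = 210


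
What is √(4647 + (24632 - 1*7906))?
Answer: √21373 ≈ 146.20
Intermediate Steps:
√(4647 + (24632 - 1*7906)) = √(4647 + (24632 - 7906)) = √(4647 + 16726) = √21373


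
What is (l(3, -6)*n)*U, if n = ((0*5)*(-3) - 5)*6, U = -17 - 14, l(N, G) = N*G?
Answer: -16740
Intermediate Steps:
l(N, G) = G*N
U = -31
n = -30 (n = (0*(-3) - 5)*6 = (0 - 5)*6 = -5*6 = -30)
(l(3, -6)*n)*U = (-6*3*(-30))*(-31) = -18*(-30)*(-31) = 540*(-31) = -16740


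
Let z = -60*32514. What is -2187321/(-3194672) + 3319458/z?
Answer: -264061092839/259678913520 ≈ -1.0169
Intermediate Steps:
z = -1950840
-2187321/(-3194672) + 3319458/z = -2187321/(-3194672) + 3319458/(-1950840) = -2187321*(-1/3194672) + 3319458*(-1/1950840) = 2187321/3194672 - 553243/325140 = -264061092839/259678913520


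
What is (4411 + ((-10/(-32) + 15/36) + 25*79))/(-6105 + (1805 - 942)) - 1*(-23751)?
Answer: 5975825053/251616 ≈ 23750.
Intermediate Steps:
(4411 + ((-10/(-32) + 15/36) + 25*79))/(-6105 + (1805 - 942)) - 1*(-23751) = (4411 + ((-10*(-1/32) + 15*(1/36)) + 1975))/(-6105 + 863) + 23751 = (4411 + ((5/16 + 5/12) + 1975))/(-5242) + 23751 = (4411 + (35/48 + 1975))*(-1/5242) + 23751 = (4411 + 94835/48)*(-1/5242) + 23751 = (306563/48)*(-1/5242) + 23751 = -306563/251616 + 23751 = 5975825053/251616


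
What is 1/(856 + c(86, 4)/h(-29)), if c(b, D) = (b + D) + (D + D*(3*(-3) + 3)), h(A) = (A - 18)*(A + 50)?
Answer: 141/120686 ≈ 0.0011683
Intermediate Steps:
h(A) = (-18 + A)*(50 + A)
c(b, D) = b - 4*D (c(b, D) = (D + b) + (D + D*(-9 + 3)) = (D + b) + (D + D*(-6)) = (D + b) + (D - 6*D) = (D + b) - 5*D = b - 4*D)
1/(856 + c(86, 4)/h(-29)) = 1/(856 + (86 - 4*4)/(-900 + (-29)² + 32*(-29))) = 1/(856 + (86 - 16)/(-900 + 841 - 928)) = 1/(856 + 70/(-987)) = 1/(856 + 70*(-1/987)) = 1/(856 - 10/141) = 1/(120686/141) = 141/120686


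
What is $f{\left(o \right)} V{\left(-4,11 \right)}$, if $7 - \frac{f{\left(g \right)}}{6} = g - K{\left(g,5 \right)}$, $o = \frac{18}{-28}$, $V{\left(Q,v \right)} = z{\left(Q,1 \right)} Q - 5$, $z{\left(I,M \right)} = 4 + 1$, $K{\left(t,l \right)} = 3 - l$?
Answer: $- \frac{5925}{7} \approx -846.43$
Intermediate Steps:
$z{\left(I,M \right)} = 5$
$V{\left(Q,v \right)} = -5 + 5 Q$ ($V{\left(Q,v \right)} = 5 Q - 5 = -5 + 5 Q$)
$o = - \frac{9}{14}$ ($o = 18 \left(- \frac{1}{28}\right) = - \frac{9}{14} \approx -0.64286$)
$f{\left(g \right)} = 30 - 6 g$ ($f{\left(g \right)} = 42 - 6 \left(g - \left(3 - 5\right)\right) = 42 - 6 \left(g - -2\right) = 42 - 6 \left(g + 2\right) = 42 - 6 \left(2 + g\right) = 42 - \left(12 + 6 g\right) = 30 - 6 g$)
$f{\left(o \right)} V{\left(-4,11 \right)} = \left(30 - - \frac{27}{7}\right) \left(-5 + 5 \left(-4\right)\right) = \left(30 + \frac{27}{7}\right) \left(-5 - 20\right) = \frac{237}{7} \left(-25\right) = - \frac{5925}{7}$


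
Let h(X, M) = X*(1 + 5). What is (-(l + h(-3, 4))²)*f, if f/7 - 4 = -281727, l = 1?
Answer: 569925629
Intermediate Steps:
h(X, M) = 6*X (h(X, M) = X*6 = 6*X)
f = -1972061 (f = 28 + 7*(-281727) = 28 - 1972089 = -1972061)
(-(l + h(-3, 4))²)*f = -(1 + 6*(-3))²*(-1972061) = -(1 - 18)²*(-1972061) = -1*(-17)²*(-1972061) = -1*289*(-1972061) = -289*(-1972061) = 569925629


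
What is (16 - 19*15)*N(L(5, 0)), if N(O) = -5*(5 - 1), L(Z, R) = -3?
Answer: 5380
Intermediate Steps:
N(O) = -20 (N(O) = -5*4 = -20)
(16 - 19*15)*N(L(5, 0)) = (16 - 19*15)*(-20) = (16 - 285)*(-20) = -269*(-20) = 5380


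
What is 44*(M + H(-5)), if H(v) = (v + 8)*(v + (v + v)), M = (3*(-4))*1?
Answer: -2508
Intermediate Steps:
M = -12 (M = -12*1 = -12)
H(v) = 3*v*(8 + v) (H(v) = (8 + v)*(v + 2*v) = (8 + v)*(3*v) = 3*v*(8 + v))
44*(M + H(-5)) = 44*(-12 + 3*(-5)*(8 - 5)) = 44*(-12 + 3*(-5)*3) = 44*(-12 - 45) = 44*(-57) = -2508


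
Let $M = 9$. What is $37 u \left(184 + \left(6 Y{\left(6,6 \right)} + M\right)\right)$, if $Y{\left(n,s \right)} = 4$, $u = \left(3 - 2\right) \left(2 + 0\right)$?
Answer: $16058$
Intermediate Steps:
$u = 2$ ($u = 1 \cdot 2 = 2$)
$37 u \left(184 + \left(6 Y{\left(6,6 \right)} + M\right)\right) = 37 \cdot 2 \left(184 + \left(6 \cdot 4 + 9\right)\right) = 74 \left(184 + \left(24 + 9\right)\right) = 74 \left(184 + 33\right) = 74 \cdot 217 = 16058$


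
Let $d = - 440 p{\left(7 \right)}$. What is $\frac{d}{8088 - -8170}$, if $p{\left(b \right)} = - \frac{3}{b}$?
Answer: $\frac{60}{5173} \approx 0.011599$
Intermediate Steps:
$d = \frac{1320}{7}$ ($d = - 440 \left(- \frac{3}{7}\right) = - 440 \left(\left(-3\right) \frac{1}{7}\right) = \left(-440\right) \left(- \frac{3}{7}\right) = \frac{1320}{7} \approx 188.57$)
$\frac{d}{8088 - -8170} = \frac{1320}{7 \left(8088 - -8170\right)} = \frac{1320}{7 \left(8088 + 8170\right)} = \frac{1320}{7 \cdot 16258} = \frac{1320}{7} \cdot \frac{1}{16258} = \frac{60}{5173}$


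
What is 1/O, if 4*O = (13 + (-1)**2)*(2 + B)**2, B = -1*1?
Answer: 2/7 ≈ 0.28571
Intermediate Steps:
B = -1
O = 7/2 (O = ((13 + (-1)**2)*(2 - 1)**2)/4 = ((13 + 1)*1**2)/4 = (14*1)/4 = (1/4)*14 = 7/2 ≈ 3.5000)
1/O = 1/(7/2) = 2/7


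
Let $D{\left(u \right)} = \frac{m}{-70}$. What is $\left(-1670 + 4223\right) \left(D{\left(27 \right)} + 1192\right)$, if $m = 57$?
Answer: $\frac{212876799}{70} \approx 3.0411 \cdot 10^{6}$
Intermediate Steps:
$D{\left(u \right)} = - \frac{57}{70}$ ($D{\left(u \right)} = \frac{57}{-70} = 57 \left(- \frac{1}{70}\right) = - \frac{57}{70}$)
$\left(-1670 + 4223\right) \left(D{\left(27 \right)} + 1192\right) = \left(-1670 + 4223\right) \left(- \frac{57}{70} + 1192\right) = 2553 \cdot \frac{83383}{70} = \frac{212876799}{70}$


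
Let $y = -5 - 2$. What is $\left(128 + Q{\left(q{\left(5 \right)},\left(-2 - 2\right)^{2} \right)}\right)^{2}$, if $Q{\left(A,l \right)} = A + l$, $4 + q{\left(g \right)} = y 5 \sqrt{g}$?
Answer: $25725 - 9800 \sqrt{5} \approx 3811.5$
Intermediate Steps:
$y = -7$
$q{\left(g \right)} = -4 - 35 \sqrt{g}$ ($q{\left(g \right)} = -4 - 7 \cdot 5 \sqrt{g} = -4 - 35 \sqrt{g}$)
$\left(128 + Q{\left(q{\left(5 \right)},\left(-2 - 2\right)^{2} \right)}\right)^{2} = \left(128 - \left(4 - \left(-2 - 2\right)^{2} + 35 \sqrt{5}\right)\right)^{2} = \left(128 - \left(4 - 16 + 35 \sqrt{5}\right)\right)^{2} = \left(128 + \left(\left(-4 - 35 \sqrt{5}\right) + 16\right)\right)^{2} = \left(128 + \left(12 - 35 \sqrt{5}\right)\right)^{2} = \left(140 - 35 \sqrt{5}\right)^{2}$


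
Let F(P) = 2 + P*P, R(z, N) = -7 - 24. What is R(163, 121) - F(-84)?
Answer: -7089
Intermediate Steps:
R(z, N) = -31
F(P) = 2 + P²
R(163, 121) - F(-84) = -31 - (2 + (-84)²) = -31 - (2 + 7056) = -31 - 1*7058 = -31 - 7058 = -7089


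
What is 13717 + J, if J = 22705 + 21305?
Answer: 57727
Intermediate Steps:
J = 44010
13717 + J = 13717 + 44010 = 57727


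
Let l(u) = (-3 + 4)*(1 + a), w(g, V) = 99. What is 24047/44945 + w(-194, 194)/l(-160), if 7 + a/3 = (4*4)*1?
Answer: 5122871/1258460 ≈ 4.0707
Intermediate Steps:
a = 27 (a = -21 + 3*((4*4)*1) = -21 + 3*(16*1) = -21 + 3*16 = -21 + 48 = 27)
l(u) = 28 (l(u) = (-3 + 4)*(1 + 27) = 1*28 = 28)
24047/44945 + w(-194, 194)/l(-160) = 24047/44945 + 99/28 = 5122871/1258460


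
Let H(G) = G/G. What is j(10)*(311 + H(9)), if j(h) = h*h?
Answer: 31200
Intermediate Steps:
j(h) = h**2
H(G) = 1
j(10)*(311 + H(9)) = 10**2*(311 + 1) = 100*312 = 31200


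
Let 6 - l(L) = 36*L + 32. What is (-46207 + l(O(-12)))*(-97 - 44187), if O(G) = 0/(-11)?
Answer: 2047382172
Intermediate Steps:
O(G) = 0 (O(G) = 0*(-1/11) = 0)
l(L) = -26 - 36*L (l(L) = 6 - (36*L + 32) = 6 - (32 + 36*L) = 6 + (-32 - 36*L) = -26 - 36*L)
(-46207 + l(O(-12)))*(-97 - 44187) = (-46207 + (-26 - 36*0))*(-97 - 44187) = (-46207 + (-26 + 0))*(-44284) = (-46207 - 26)*(-44284) = -46233*(-44284) = 2047382172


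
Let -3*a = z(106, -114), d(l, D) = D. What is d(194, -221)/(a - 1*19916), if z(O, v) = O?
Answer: 663/59854 ≈ 0.011077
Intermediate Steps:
a = -106/3 (a = -1/3*106 = -106/3 ≈ -35.333)
d(194, -221)/(a - 1*19916) = -221/(-106/3 - 1*19916) = -221/(-106/3 - 19916) = -221/(-59854/3) = -221*(-3/59854) = 663/59854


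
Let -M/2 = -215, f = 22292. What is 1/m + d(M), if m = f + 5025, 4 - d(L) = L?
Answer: -11637041/27317 ≈ -426.00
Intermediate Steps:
M = 430 (M = -2*(-215) = 430)
d(L) = 4 - L
m = 27317 (m = 22292 + 5025 = 27317)
1/m + d(M) = 1/27317 + (4 - 1*430) = 1/27317 + (4 - 430) = 1/27317 - 426 = -11637041/27317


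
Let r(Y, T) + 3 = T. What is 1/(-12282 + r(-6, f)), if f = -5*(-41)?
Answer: -1/12080 ≈ -8.2781e-5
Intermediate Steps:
f = 205
r(Y, T) = -3 + T
1/(-12282 + r(-6, f)) = 1/(-12282 + (-3 + 205)) = 1/(-12282 + 202) = 1/(-12080) = -1/12080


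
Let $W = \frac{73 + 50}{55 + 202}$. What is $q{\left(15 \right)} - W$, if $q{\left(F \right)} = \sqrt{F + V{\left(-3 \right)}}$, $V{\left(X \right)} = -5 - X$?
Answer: $- \frac{123}{257} + \sqrt{13} \approx 3.127$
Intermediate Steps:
$q{\left(F \right)} = \sqrt{-2 + F}$ ($q{\left(F \right)} = \sqrt{F - 2} = \sqrt{-2 + F}$)
$W = \frac{123}{257} \approx 0.4786$
$q{\left(15 \right)} - W = \sqrt{-2 + 15} - \frac{123}{257} = \sqrt{13} - \frac{123}{257} = - \frac{123}{257} + \sqrt{13}$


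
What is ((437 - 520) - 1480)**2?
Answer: 2442969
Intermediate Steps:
((437 - 520) - 1480)**2 = (-83 - 1480)**2 = (-1563)**2 = 2442969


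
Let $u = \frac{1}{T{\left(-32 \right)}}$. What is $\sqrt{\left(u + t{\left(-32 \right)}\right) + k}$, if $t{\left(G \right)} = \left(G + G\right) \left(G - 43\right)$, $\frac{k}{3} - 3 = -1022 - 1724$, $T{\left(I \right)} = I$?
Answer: $\frac{i \sqrt{219458}}{8} \approx 58.558 i$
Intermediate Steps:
$k = -8229$ ($k = 9 + 3 \left(-1022 - 1724\right) = 9 + 3 \left(-2746\right) = 9 - 8238 = -8229$)
$u = - \frac{1}{32}$ ($u = \frac{1}{-32} = - \frac{1}{32} \approx -0.03125$)
$t{\left(G \right)} = 2 G \left(-43 + G\right)$
$\sqrt{\left(u + t{\left(-32 \right)}\right) + k} = \sqrt{\left(- \frac{1}{32} + 2 \left(-32\right) \left(-43 - 32\right)\right) - 8229} = \sqrt{\left(- \frac{1}{32} + 2 \left(-32\right) \left(-75\right)\right) - 8229} = \sqrt{\left(- \frac{1}{32} + 4800\right) - 8229} = \sqrt{\frac{153599}{32} - 8229} = \sqrt{- \frac{109729}{32}} = \frac{i \sqrt{219458}}{8}$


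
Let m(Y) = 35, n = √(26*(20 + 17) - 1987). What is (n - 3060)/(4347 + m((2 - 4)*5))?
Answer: -1530/2191 + 5*I*√41/4382 ≈ -0.69831 + 0.0073062*I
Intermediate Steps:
n = 5*I*√41 (n = √(26*37 - 1987) = √(962 - 1987) = √(-1025) = 5*I*√41 ≈ 32.016*I)
(n - 3060)/(4347 + m((2 - 4)*5)) = (5*I*√41 - 3060)/(4347 + 35) = (-3060 + 5*I*√41)/4382 = (-3060 + 5*I*√41)*(1/4382) = -1530/2191 + 5*I*√41/4382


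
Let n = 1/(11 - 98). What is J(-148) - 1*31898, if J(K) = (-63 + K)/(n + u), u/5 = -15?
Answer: -208147991/6526 ≈ -31895.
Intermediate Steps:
u = -75 (u = 5*(-15) = -75)
n = -1/87 (n = 1/(-87) = -1/87 ≈ -0.011494)
J(K) = 5481/6526 - 87*K/6526 (J(K) = (-63 + K)/(-1/87 - 75) = (-63 + K)/(-6526/87) = (-63 + K)*(-87/6526) = 5481/6526 - 87*K/6526)
J(-148) - 1*31898 = (5481/6526 - 87/6526*(-148)) - 1*31898 = (5481/6526 + 6438/3263) - 31898 = 18357/6526 - 31898 = -208147991/6526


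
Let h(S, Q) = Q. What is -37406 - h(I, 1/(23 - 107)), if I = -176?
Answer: -3142103/84 ≈ -37406.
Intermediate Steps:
-37406 - h(I, 1/(23 - 107)) = -37406 - 1/(23 - 107) = -37406 - 1/(-84) = -37406 - 1*(-1/84) = -37406 + 1/84 = -3142103/84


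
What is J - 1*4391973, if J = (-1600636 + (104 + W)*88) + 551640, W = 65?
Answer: -5426097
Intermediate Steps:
J = -1034124 (J = (-1600636 + (104 + 65)*88) + 551640 = (-1600636 + 169*88) + 551640 = (-1600636 + 14872) + 551640 = -1585764 + 551640 = -1034124)
J - 1*4391973 = -1034124 - 1*4391973 = -1034124 - 4391973 = -5426097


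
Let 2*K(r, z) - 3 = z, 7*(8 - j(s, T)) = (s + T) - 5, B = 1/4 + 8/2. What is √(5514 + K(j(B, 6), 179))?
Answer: √5605 ≈ 74.867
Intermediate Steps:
B = 17/4 (B = 1*(¼) + 8*(½) = ¼ + 4 = 17/4 ≈ 4.2500)
j(s, T) = 61/7 - T/7 - s/7 (j(s, T) = 8 - ((s + T) - 5)/7 = 8 - ((T + s) - 5)/7 = 8 - (-5 + T + s)/7 = 8 + (5/7 - T/7 - s/7) = 61/7 - T/7 - s/7)
K(r, z) = 3/2 + z/2
√(5514 + K(j(B, 6), 179)) = √(5514 + (3/2 + (½)*179)) = √(5514 + (3/2 + 179/2)) = √(5514 + 91) = √5605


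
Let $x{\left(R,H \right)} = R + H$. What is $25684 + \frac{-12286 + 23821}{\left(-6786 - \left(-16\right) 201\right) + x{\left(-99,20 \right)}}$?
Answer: $\frac{93709381}{3649} \approx 25681.0$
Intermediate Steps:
$x{\left(R,H \right)} = H + R$
$25684 + \frac{-12286 + 23821}{\left(-6786 - \left(-16\right) 201\right) + x{\left(-99,20 \right)}} = 25684 + \frac{-12286 + 23821}{\left(-6786 - \left(-16\right) 201\right) + \left(20 - 99\right)} = 25684 + \frac{11535}{\left(-6786 - -3216\right) - 79} = 25684 + \frac{11535}{\left(-6786 + 3216\right) - 79} = 25684 + \frac{11535}{-3570 - 79} = 25684 + \frac{11535}{-3649} = 25684 + 11535 \left(- \frac{1}{3649}\right) = 25684 - \frac{11535}{3649} = \frac{93709381}{3649}$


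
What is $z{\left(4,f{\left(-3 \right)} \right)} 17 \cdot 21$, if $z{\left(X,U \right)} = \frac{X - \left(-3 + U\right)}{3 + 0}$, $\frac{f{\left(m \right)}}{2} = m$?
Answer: $1547$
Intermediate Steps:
$f{\left(m \right)} = 2 m$
$z{\left(X,U \right)} = 1 - \frac{U}{3} + \frac{X}{3}$ ($z{\left(X,U \right)} = \frac{3 + X - U}{3} = \left(3 + X - U\right) \frac{1}{3} = 1 - \frac{U}{3} + \frac{X}{3}$)
$z{\left(4,f{\left(-3 \right)} \right)} 17 \cdot 21 = \left(1 - \frac{2 \left(-3\right)}{3} + \frac{1}{3} \cdot 4\right) 17 \cdot 21 = \left(1 - -2 + \frac{4}{3}\right) 17 \cdot 21 = \left(1 + 2 + \frac{4}{3}\right) 17 \cdot 21 = \frac{13}{3} \cdot 17 \cdot 21 = \frac{221}{3} \cdot 21 = 1547$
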